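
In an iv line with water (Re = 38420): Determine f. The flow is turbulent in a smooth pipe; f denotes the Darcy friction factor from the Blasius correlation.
Formula: f = \frac{0.316}{Re^{0.25}}
f = 0.316/38420^0.25 = 0.02257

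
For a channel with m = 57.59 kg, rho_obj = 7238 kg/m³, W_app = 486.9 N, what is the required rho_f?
Formula: W_{app} = mg\left(1 - \frac{\rho_f}{\rho_{obj}}\right)
Substituting knowns: 486.9 = 57.59·9.81·(1 − rho_f/7238)
Solving for rho_f: rho_f = 7238·(1 − 486.9/(57.59·9.81)) = 1000 kg/m³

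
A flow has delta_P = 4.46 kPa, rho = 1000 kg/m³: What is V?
Formula: V = \sqrt{\frac{2 \Delta P}{\rho}}
V = √(2·(4.46·1000)/1000) = 2.987 m/s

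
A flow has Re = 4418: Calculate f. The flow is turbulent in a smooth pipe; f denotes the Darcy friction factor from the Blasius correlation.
Formula: f = \frac{0.316}{Re^{0.25}}
f = 0.316/4418^0.25 = 0.03876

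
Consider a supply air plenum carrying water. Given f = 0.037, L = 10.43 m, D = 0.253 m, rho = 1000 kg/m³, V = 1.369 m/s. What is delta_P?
Formula: \Delta P = f \frac{L}{D} \frac{\rho V^2}{2}
delta_P = 0.037·(10.43/0.253)·0.5·1000·1.369²/1000 = 1.429 kPa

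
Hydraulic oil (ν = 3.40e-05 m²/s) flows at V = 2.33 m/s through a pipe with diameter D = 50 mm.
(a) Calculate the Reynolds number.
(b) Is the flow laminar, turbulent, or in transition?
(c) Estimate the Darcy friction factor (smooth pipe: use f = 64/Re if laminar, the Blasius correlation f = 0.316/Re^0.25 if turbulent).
(a) Re = V·D/ν = 2.33·0.05/3.40e-05 = 3426.5
(b) Flow regime: transition (2300 ≤ Re ≤ 4000)
(c) Friction factor: f ≈ 0.04 (transitional regime, no simple correlation)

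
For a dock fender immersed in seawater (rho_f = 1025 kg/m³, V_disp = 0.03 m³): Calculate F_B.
Formula: F_B = \rho_f g V_{disp}
F_B = 1025·9.81·0.03 = 301.7 N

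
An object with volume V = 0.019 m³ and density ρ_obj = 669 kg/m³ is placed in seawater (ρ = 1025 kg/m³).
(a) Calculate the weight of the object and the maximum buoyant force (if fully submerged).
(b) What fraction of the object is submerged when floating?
(a) W=rho_obj*g*V=669*9.81*0.019=124.7 N; F_B(max)=rho*g*V=1025*9.81*0.019=191.0 N
(b) Floating fraction=rho_obj/rho=669/1025=0.653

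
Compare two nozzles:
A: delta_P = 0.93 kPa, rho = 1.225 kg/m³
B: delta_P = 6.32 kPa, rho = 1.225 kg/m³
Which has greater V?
V(A) = 38.97 m/s, V(B) = 101.6 m/s. Answer: B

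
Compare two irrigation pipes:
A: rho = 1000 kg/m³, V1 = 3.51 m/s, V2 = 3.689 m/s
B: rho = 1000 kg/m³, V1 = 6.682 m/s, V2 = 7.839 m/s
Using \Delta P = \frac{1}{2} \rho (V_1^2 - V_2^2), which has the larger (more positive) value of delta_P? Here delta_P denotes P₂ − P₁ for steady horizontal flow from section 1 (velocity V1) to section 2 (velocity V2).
delta_P(A) = -0.6443 kPa, delta_P(B) = -8.4 kPa. Answer: A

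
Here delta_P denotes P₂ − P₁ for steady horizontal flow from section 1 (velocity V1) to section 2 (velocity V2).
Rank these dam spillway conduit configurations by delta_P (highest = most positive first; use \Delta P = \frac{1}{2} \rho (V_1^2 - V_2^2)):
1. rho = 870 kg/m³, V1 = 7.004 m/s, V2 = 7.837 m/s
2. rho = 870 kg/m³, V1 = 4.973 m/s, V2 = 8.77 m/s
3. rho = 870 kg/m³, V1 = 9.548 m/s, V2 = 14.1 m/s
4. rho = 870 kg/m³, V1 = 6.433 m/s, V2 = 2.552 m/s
Case 1: delta_P = -5.378 kPa
Case 2: delta_P = -22.7 kPa
Case 3: delta_P = -46.83 kPa
Case 4: delta_P = 15.17 kPa
Ranking (highest first): 4, 1, 2, 3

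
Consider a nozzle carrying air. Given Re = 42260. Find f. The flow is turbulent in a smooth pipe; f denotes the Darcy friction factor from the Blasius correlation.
Formula: f = \frac{0.316}{Re^{0.25}}
f = 0.316/42260^0.25 = 0.02204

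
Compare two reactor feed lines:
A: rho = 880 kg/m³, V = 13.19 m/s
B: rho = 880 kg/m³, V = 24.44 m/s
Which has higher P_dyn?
P_dyn(A) = 76.55 kPa, P_dyn(B) = 262.8 kPa. Answer: B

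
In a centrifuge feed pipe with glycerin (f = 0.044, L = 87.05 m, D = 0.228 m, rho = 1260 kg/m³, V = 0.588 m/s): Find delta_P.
Formula: \Delta P = f \frac{L}{D} \frac{\rho V^2}{2}
delta_P = 0.044·(87.05/0.228)·0.5·1260·0.588²/1000 = 3.659 kPa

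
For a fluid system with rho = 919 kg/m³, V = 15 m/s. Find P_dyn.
Formula: P_{dyn} = \frac{1}{2} \rho V^2
P_dyn = 0.5·919·15²/1000 = 103.4 kPa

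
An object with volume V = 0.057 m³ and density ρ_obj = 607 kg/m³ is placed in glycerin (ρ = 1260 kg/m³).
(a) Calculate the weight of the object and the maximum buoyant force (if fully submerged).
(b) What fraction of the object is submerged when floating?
(a) W=rho_obj*g*V=607*9.81*0.057=339.4 N; F_B(max)=rho*g*V=1260*9.81*0.057=704.6 N
(b) Floating fraction=rho_obj/rho=607/1260=0.482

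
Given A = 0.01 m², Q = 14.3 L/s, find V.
Formula: Q = A V
Substituting knowns: 14.3 = 0.01·V·1000
Solving for V: V = (14.3/1000)/0.01 = 1.43 m/s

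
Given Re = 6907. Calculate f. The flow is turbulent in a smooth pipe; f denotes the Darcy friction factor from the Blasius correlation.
Formula: f = \frac{0.316}{Re^{0.25}}
f = 0.316/6907^0.25 = 0.03466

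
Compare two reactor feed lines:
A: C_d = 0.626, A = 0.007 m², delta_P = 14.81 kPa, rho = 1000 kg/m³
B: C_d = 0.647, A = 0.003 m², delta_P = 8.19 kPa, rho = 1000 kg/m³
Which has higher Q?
Q(A) = 23.85 L/s, Q(B) = 7.856 L/s. Answer: A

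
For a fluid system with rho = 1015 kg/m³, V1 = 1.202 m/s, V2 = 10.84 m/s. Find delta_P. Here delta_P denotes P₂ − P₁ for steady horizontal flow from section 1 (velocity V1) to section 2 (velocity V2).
Formula: \Delta P = \frac{1}{2} \rho (V_1^2 - V_2^2)
delta_P = 0.5·1015·(1.202² − 10.84²)/1000 = -58.9 kPa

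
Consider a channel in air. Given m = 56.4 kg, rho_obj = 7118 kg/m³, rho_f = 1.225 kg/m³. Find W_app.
Formula: W_{app} = mg\left(1 - \frac{\rho_f}{\rho_{obj}}\right)
W_app = 56.4·9.81·(1 − 1.225/7118) = 553.2 N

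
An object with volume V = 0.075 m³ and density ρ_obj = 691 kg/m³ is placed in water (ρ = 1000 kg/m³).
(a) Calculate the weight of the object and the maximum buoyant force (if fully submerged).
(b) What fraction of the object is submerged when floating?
(a) W=rho_obj*g*V=691*9.81*0.075=508.4 N; F_B(max)=rho*g*V=1000*9.81*0.075=735.8 N
(b) Floating fraction=rho_obj/rho=691/1000=0.691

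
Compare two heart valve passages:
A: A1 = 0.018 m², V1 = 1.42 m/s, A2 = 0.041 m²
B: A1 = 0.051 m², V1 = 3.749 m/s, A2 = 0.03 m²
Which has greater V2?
V2(A) = 0.6234 m/s, V2(B) = 6.373 m/s. Answer: B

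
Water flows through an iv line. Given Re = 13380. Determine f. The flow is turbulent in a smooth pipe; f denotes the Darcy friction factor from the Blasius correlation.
Formula: f = \frac{0.316}{Re^{0.25}}
f = 0.316/13380^0.25 = 0.02938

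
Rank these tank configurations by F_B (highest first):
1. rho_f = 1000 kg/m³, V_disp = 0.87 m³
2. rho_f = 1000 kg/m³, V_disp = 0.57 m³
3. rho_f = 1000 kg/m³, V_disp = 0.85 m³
Case 1: F_B = 8535 N
Case 2: F_B = 5592 N
Case 3: F_B = 8338 N
Ranking (highest first): 1, 3, 2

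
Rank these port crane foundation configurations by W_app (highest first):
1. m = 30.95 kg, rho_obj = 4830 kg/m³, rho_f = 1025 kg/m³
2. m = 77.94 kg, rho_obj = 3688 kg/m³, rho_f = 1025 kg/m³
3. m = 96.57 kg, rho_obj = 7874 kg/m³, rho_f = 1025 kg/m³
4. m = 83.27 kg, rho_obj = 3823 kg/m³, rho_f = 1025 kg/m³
Case 1: W_app = 239.2 N
Case 2: W_app = 552.1 N
Case 3: W_app = 824 N
Case 4: W_app = 597.9 N
Ranking (highest first): 3, 4, 2, 1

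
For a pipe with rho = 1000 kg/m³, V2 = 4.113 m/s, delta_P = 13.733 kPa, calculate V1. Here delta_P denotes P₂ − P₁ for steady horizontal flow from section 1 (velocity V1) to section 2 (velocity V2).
Formula: \Delta P = \frac{1}{2} \rho (V_1^2 - V_2^2)
Substituting knowns: 13.733 = 0.5·1000·(V1² − 4.113²)/1000
Solving for V1: V1 = √(4.113² + 2·(13.733·1000)/1000) = 6.662 m/s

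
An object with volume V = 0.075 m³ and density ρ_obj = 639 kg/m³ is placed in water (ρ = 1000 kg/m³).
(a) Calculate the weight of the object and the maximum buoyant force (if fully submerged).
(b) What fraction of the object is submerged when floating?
(a) W=rho_obj*g*V=639*9.81*0.075=470.1 N; F_B(max)=rho*g*V=1000*9.81*0.075=735.8 N
(b) Floating fraction=rho_obj/rho=639/1000=0.639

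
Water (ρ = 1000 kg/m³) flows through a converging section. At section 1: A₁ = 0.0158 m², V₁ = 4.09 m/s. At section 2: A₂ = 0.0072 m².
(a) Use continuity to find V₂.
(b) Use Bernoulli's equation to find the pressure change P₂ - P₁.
(a) Continuity: A₁V₁=A₂V₂ -> V₂=A₁V₁/A₂=0.0158*4.09/0.0072=8.98 m/s
(b) Bernoulli: P₂-P₁=0.5*rho*(V₁^2-V₂^2)/1000=0.5*1000*(4.09^2-8.98^2)/1000=-31.96 kPa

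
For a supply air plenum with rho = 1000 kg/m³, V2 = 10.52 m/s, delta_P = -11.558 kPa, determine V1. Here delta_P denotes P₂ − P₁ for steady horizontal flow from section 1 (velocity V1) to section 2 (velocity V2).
Formula: \Delta P = \frac{1}{2} \rho (V_1^2 - V_2^2)
Substituting knowns: -11.558 = 0.5·1000·(V1² − 10.52²)/1000
Solving for V1: V1 = √(10.52² + 2·(-11.558·1000)/1000) = 9.357 m/s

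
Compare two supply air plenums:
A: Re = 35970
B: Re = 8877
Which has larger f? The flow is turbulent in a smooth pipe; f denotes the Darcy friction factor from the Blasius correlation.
f(A) = 0.02295, f(B) = 0.03256. Answer: B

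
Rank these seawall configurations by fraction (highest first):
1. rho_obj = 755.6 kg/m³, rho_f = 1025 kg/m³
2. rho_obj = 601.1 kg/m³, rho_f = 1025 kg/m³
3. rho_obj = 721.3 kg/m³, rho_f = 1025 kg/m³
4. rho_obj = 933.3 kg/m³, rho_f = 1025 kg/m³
Case 1: fraction = 0.7372
Case 2: fraction = 0.5864
Case 3: fraction = 0.7037
Case 4: fraction = 0.9105
Ranking (highest first): 4, 1, 3, 2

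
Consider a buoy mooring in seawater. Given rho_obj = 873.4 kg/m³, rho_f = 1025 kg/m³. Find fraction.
Formula: f_{sub} = \frac{\rho_{obj}}{\rho_f}
fraction = 873.4/1025 = 0.8521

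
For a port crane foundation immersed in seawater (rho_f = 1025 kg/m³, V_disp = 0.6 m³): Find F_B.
Formula: F_B = \rho_f g V_{disp}
F_B = 1025·9.81·0.6 = 6033 N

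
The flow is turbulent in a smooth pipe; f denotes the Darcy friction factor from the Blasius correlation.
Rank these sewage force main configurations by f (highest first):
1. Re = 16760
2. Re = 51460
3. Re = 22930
Case 1: f = 0.02777
Case 2: f = 0.02098
Case 3: f = 0.02568
Ranking (highest first): 1, 3, 2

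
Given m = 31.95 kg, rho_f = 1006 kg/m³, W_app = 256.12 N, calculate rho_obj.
Formula: W_{app} = mg\left(1 - \frac{\rho_f}{\rho_{obj}}\right)
Substituting knowns: 256.12 = 31.95·9.81·(1 − 1006/rho_obj)
Solving for rho_obj: rho_obj = 1006/(1 − 256.12/(31.95·9.81)) = 5502 kg/m³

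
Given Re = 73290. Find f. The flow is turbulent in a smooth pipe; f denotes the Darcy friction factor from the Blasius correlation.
Formula: f = \frac{0.316}{Re^{0.25}}
f = 0.316/73290^0.25 = 0.01921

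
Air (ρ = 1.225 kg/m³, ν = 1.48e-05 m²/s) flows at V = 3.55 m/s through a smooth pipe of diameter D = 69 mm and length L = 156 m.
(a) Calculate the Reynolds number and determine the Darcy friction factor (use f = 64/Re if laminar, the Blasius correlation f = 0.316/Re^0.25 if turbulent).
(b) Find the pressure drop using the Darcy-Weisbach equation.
(a) Re = V·D/ν = 3.55·0.069/1.48e-05 = 16551 → turbulent (Re > 4000); f = 0.316/Re^0.25 = 0.316/16551^0.25 = 0.02786
(b) Darcy-Weisbach: ΔP = f·(L/D)·½ρV²/1000 = 0.02786·(156/0.069)·½·1.225·3.55²/1000 = 0.4862 kPa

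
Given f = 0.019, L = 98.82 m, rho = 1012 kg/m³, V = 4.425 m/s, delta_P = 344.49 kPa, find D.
Formula: \Delta P = f \frac{L}{D} \frac{\rho V^2}{2}
Substituting knowns: 344.49 = 0.019·(98.82/D)·0.5·1012·4.425²/1000
Solving for D: D = 0.019·98.82·0.5·1012·4.425²/(344.49·1000) = 0.054 m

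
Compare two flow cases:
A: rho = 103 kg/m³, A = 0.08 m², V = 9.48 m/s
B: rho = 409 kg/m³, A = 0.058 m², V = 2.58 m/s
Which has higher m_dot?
m_dot(A) = 78.12 kg/s, m_dot(B) = 61.2 kg/s. Answer: A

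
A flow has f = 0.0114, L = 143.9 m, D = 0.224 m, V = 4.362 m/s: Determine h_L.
Formula: h_L = f \frac{L}{D} \frac{V^2}{2g}
h_L = 0.0114·(143.9/0.224)·4.362²/(2·9.81) = 7.102 m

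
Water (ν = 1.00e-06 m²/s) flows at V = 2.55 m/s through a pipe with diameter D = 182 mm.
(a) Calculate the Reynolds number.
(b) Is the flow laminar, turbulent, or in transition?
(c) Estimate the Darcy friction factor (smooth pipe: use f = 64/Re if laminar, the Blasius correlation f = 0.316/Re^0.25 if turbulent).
(a) Re = V·D/ν = 2.55·0.182/1.00e-06 = 464100
(b) Flow regime: turbulent (Re > 4000)
(c) Friction factor: f = 0.316/Re^0.25 = 0.316/464100^0.25 = 0.01211 (Blasius is strictly valid for Re ≲ 1e5; used here as the smooth-pipe estimate the problem specifies)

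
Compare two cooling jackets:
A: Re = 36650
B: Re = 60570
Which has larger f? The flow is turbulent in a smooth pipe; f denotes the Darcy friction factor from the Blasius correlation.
f(A) = 0.02284, f(B) = 0.02014. Answer: A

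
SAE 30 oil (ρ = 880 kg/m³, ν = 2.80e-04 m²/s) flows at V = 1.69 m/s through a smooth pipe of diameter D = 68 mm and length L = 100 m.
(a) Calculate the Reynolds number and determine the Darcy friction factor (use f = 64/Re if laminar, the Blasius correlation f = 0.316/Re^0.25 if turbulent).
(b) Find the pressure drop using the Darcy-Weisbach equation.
(a) Re = V·D/ν = 1.69·0.068/2.80e-04 = 410.43 → laminar (Re < 2300); f = 64/Re = 64/410.43 = 0.15593
(b) Darcy-Weisbach: ΔP = f·(L/D)·½ρV²/1000 = 0.15593·(100/0.068)·½·880·1.69²/1000 = 288.2 kPa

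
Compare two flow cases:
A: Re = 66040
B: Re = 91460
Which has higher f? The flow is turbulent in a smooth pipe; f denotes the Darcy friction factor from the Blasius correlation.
f(A) = 0.01971, f(B) = 0.01817. Answer: A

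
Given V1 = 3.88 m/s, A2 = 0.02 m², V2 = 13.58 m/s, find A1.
Formula: V_2 = \frac{A_1 V_1}{A_2}
Substituting knowns: 13.58 = A1·3.88/0.02
Solving for A1: A1 = 13.58·0.02/3.88 = 0.07 m²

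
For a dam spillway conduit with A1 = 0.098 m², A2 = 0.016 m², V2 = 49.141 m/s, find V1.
Formula: V_2 = \frac{A_1 V_1}{A_2}
Substituting knowns: 49.141 = 0.098·V1/0.016
Solving for V1: V1 = 49.141·0.016/0.098 = 8.023 m/s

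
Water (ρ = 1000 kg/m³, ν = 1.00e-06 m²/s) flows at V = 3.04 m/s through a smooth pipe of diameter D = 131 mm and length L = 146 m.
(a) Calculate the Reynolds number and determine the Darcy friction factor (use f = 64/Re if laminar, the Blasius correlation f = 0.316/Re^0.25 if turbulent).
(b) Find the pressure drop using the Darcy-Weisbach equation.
(a) Re = V·D/ν = 3.04·0.131/1.00e-06 = 398240 → turbulent (Re > 4000); f = 0.316/Re^0.25 = 0.316/398240^0.25 = 0.012579 (Blasius is strictly valid for Re ≲ 1e5; used here as the smooth-pipe estimate the problem specifies)
(b) Darcy-Weisbach: ΔP = f·(L/D)·½ρV²/1000 = 0.012579·(146/0.131)·½·1000·3.04²/1000 = 64.78 kPa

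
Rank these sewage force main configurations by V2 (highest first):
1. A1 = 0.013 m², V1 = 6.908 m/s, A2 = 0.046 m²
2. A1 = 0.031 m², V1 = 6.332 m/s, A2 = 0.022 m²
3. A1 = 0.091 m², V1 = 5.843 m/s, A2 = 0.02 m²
Case 1: V2 = 1.952 m/s
Case 2: V2 = 8.922 m/s
Case 3: V2 = 26.59 m/s
Ranking (highest first): 3, 2, 1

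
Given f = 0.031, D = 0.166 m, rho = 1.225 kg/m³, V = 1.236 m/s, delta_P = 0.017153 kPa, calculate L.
Formula: \Delta P = f \frac{L}{D} \frac{\rho V^2}{2}
Substituting knowns: 0.017153 = 0.031·(L/0.166)·0.5·1.225·1.236²/1000
Solving for L: L = (0.017153·1000)·0.166/(0.031·0.5·1.225·1.236²) = 98.16 m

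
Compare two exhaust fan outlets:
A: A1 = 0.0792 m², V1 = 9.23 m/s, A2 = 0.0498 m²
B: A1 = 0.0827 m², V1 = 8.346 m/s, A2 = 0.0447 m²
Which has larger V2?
V2(A) = 14.68 m/s, V2(B) = 15.44 m/s. Answer: B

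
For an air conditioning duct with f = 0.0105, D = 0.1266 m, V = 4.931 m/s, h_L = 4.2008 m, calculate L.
Formula: h_L = f \frac{L}{D} \frac{V^2}{2g}
Substituting knowns: 4.2008 = 0.0105·(L/0.1266)·4.931²/(2·9.81)
Solving for L: L = 4.2008·2·9.81·0.1266/(0.0105·4.931²) = 40.87 m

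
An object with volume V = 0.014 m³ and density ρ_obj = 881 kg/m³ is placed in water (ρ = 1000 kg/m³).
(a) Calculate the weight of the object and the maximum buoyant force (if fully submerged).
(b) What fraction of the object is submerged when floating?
(a) W=rho_obj*g*V=881*9.81*0.014=121.0 N; F_B(max)=rho*g*V=1000*9.81*0.014=137.3 N
(b) Floating fraction=rho_obj/rho=881/1000=0.881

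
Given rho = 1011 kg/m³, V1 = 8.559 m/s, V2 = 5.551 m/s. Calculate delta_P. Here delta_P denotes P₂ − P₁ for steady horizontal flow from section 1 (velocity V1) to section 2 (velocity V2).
Formula: \Delta P = \frac{1}{2} \rho (V_1^2 - V_2^2)
delta_P = 0.5·1011·(8.559² − 5.551²)/1000 = 21.45 kPa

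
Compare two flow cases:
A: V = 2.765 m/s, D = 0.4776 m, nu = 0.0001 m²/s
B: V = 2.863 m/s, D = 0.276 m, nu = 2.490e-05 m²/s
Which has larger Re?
Re(A) = 13206, Re(B) = 31734. Answer: B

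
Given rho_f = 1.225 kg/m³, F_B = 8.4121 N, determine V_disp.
Formula: F_B = \rho_f g V_{disp}
Substituting knowns: 8.4121 = 1.225·9.81·V_disp
Solving for V_disp: V_disp = 8.4121/(1.225·9.81) = 0.7 m³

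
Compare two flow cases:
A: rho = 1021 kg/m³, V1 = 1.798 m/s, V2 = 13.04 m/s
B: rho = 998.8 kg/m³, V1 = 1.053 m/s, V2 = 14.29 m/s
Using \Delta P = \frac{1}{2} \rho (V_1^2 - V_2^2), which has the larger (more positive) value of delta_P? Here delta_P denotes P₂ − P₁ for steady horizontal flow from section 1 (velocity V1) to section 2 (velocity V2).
delta_P(A) = -85.16 kPa, delta_P(B) = -101.4 kPa. Answer: A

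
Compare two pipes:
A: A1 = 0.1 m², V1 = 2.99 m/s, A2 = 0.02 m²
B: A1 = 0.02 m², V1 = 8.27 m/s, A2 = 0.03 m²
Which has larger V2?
V2(A) = 14.95 m/s, V2(B) = 5.513 m/s. Answer: A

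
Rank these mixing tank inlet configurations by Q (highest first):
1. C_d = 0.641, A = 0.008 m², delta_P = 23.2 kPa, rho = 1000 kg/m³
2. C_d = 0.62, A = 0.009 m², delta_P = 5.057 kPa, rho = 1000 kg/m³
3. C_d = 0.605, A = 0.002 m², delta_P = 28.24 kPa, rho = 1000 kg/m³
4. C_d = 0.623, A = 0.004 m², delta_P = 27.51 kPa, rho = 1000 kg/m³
Case 1: Q = 34.93 L/s
Case 2: Q = 17.75 L/s
Case 3: Q = 9.094 L/s
Case 4: Q = 18.48 L/s
Ranking (highest first): 1, 4, 2, 3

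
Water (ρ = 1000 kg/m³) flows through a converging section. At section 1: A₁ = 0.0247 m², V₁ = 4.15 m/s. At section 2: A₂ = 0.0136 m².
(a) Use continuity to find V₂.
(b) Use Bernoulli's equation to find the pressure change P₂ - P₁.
(a) Continuity: A₁V₁=A₂V₂ -> V₂=A₁V₁/A₂=0.0247*4.15/0.0136=7.54 m/s
(b) Bernoulli: P₂-P₁=0.5*rho*(V₁^2-V₂^2)/1000=0.5*1000*(4.15^2-7.54^2)/1000=-19.81 kPa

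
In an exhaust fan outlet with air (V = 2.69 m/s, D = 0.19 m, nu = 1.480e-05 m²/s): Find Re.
Formula: Re = \frac{V D}{\nu}
Re = 2.69·0.19/1.480e-05 = 34534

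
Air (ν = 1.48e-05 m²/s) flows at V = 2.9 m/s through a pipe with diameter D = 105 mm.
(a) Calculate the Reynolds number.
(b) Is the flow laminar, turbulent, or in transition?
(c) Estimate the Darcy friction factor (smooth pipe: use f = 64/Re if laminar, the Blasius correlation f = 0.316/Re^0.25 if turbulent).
(a) Re = V·D/ν = 2.9·0.105/1.48e-05 = 20574
(b) Flow regime: turbulent (Re > 4000)
(c) Friction factor: f = 0.316/Re^0.25 = 0.316/20574^0.25 = 0.02639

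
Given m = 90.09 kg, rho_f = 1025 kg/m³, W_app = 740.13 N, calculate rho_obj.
Formula: W_{app} = mg\left(1 - \frac{\rho_f}{\rho_{obj}}\right)
Substituting knowns: 740.13 = 90.09·9.81·(1 − 1025/rho_obj)
Solving for rho_obj: rho_obj = 1025/(1 − 740.13/(90.09·9.81)) = 6306 kg/m³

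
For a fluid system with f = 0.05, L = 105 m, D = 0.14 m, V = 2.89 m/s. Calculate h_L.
Formula: h_L = f \frac{L}{D} \frac{V^2}{2g}
h_L = 0.05·(105/0.14)·2.89²/(2·9.81) = 15.96 m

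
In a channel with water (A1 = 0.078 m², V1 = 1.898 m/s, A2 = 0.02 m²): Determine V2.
Formula: V_2 = \frac{A_1 V_1}{A_2}
V2 = 0.078·1.898/0.02 = 7.402 m/s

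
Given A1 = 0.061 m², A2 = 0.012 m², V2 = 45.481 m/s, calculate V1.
Formula: V_2 = \frac{A_1 V_1}{A_2}
Substituting knowns: 45.481 = 0.061·V1/0.012
Solving for V1: V1 = 45.481·0.012/0.061 = 8.947 m/s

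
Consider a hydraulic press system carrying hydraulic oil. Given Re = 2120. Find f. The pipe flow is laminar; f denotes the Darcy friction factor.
Formula: f = \frac{64}{Re}
f = 64/2120 = 0.03019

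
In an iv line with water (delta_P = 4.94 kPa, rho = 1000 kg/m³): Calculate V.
Formula: V = \sqrt{\frac{2 \Delta P}{\rho}}
V = √(2·(4.94·1000)/1000) = 3.143 m/s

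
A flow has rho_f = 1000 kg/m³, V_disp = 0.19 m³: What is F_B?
Formula: F_B = \rho_f g V_{disp}
F_B = 1000·9.81·0.19 = 1864 N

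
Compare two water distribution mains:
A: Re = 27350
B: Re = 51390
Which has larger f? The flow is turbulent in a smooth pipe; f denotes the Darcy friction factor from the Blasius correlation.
f(A) = 0.02457, f(B) = 0.02099. Answer: A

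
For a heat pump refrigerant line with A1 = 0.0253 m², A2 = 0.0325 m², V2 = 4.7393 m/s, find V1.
Formula: V_2 = \frac{A_1 V_1}{A_2}
Substituting knowns: 4.7393 = 0.0253·V1/0.0325
Solving for V1: V1 = 4.7393·0.0325/0.0253 = 6.088 m/s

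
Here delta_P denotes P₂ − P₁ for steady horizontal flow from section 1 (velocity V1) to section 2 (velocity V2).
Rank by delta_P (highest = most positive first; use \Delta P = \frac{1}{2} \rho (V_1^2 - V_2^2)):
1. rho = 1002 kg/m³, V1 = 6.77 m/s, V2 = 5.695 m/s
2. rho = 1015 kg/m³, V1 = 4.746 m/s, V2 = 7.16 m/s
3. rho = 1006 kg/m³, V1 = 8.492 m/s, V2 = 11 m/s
Case 1: delta_P = 6.713 kPa
Case 2: delta_P = -14.59 kPa
Case 3: delta_P = -24.59 kPa
Ranking (highest first): 1, 2, 3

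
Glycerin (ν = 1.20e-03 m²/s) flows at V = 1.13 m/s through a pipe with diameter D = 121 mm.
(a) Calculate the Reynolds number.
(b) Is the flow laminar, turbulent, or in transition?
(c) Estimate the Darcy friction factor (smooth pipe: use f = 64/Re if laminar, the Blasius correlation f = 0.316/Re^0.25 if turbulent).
(a) Re = V·D/ν = 1.13·0.121/1.20e-03 = 113.94
(b) Flow regime: laminar (Re < 2300)
(c) Friction factor: f = 64/Re = 64/113.94 = 0.5617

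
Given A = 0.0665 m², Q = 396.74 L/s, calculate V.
Formula: Q = A V
Substituting knowns: 396.74 = 0.0665·V·1000
Solving for V: V = (396.74/1000)/0.0665 = 5.966 m/s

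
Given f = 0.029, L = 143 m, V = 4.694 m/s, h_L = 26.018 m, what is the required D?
Formula: h_L = f \frac{L}{D} \frac{V^2}{2g}
Substituting knowns: 26.018 = 0.029·(143/D)·4.694²/(2·9.81)
Solving for D: D = 0.029·143·4.694²/(2·9.81·26.018) = 0.179 m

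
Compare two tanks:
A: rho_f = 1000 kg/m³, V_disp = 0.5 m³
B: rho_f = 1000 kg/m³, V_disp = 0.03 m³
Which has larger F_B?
F_B(A) = 4905 N, F_B(B) = 294.3 N. Answer: A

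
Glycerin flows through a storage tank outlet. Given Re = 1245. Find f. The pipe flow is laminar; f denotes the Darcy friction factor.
Formula: f = \frac{64}{Re}
f = 64/1245 = 0.05141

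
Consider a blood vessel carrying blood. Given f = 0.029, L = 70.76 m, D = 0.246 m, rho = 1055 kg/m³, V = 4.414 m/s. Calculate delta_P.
Formula: \Delta P = f \frac{L}{D} \frac{\rho V^2}{2}
delta_P = 0.029·(70.76/0.246)·0.5·1055·4.414²/1000 = 85.73 kPa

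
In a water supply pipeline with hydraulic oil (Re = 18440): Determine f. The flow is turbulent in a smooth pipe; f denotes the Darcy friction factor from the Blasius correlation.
Formula: f = \frac{0.316}{Re^{0.25}}
f = 0.316/18440^0.25 = 0.02712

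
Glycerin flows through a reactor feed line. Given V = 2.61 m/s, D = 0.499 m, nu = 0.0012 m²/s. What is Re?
Formula: Re = \frac{V D}{\nu}
Re = 2.61·0.499/0.0012 = 1085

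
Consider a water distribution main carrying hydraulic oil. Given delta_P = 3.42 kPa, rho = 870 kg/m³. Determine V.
Formula: V = \sqrt{\frac{2 \Delta P}{\rho}}
V = √(2·(3.42·1000)/870) = 2.804 m/s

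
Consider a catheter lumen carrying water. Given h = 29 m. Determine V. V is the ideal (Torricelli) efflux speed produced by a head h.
Formula: V = \sqrt{2 g h}
V = √(2·9.81·29) = 23.85 m/s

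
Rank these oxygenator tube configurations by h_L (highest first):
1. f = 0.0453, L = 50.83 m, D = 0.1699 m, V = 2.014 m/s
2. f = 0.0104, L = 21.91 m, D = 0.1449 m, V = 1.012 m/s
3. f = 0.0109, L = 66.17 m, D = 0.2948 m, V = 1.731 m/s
Case 1: h_L = 2.802 m
Case 2: h_L = 0.08209 m
Case 3: h_L = 0.3736 m
Ranking (highest first): 1, 3, 2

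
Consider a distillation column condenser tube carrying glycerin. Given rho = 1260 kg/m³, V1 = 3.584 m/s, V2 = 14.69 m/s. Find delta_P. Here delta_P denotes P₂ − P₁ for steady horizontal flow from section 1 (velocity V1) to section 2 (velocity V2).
Formula: \Delta P = \frac{1}{2} \rho (V_1^2 - V_2^2)
delta_P = 0.5·1260·(3.584² − 14.69²)/1000 = -127.9 kPa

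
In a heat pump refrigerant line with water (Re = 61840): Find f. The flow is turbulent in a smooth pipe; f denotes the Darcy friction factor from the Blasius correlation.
Formula: f = \frac{0.316}{Re^{0.25}}
f = 0.316/61840^0.25 = 0.02004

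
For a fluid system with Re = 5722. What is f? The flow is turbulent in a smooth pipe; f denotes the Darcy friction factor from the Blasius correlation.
Formula: f = \frac{0.316}{Re^{0.25}}
f = 0.316/5722^0.25 = 0.03633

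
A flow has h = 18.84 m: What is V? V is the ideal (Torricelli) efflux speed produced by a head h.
Formula: V = \sqrt{2 g h}
V = √(2·9.81·18.84) = 19.23 m/s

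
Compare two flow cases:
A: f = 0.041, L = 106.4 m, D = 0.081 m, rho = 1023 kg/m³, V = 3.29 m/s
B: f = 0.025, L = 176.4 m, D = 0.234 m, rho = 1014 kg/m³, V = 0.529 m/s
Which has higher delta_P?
delta_P(A) = 298.2 kPa, delta_P(B) = 2.674 kPa. Answer: A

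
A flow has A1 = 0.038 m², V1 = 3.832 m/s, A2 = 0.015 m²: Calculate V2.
Formula: V_2 = \frac{A_1 V_1}{A_2}
V2 = 0.038·3.832/0.015 = 9.708 m/s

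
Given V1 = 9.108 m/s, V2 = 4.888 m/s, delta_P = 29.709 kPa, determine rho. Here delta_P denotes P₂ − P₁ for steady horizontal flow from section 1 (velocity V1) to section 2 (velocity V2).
Formula: \Delta P = \frac{1}{2} \rho (V_1^2 - V_2^2)
Substituting knowns: 29.709 = 0.5·rho·(9.108² − 4.888²)/1000
Solving for rho: rho = 2·(29.709·1000)/(9.108² − 4.888²) = 1006 kg/m³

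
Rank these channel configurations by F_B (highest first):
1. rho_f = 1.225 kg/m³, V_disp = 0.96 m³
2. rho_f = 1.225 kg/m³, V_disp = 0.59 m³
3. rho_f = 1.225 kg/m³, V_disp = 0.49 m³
Case 1: F_B = 11.54 N
Case 2: F_B = 7.09 N
Case 3: F_B = 5.888 N
Ranking (highest first): 1, 2, 3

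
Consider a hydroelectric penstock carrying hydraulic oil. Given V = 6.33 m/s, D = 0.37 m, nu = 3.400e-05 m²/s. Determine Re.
Formula: Re = \frac{V D}{\nu}
Re = 6.33·0.37/3.400e-05 = 68885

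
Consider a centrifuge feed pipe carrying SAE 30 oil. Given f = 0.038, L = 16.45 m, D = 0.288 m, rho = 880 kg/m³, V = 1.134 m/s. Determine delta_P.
Formula: \Delta P = f \frac{L}{D} \frac{\rho V^2}{2}
delta_P = 0.038·(16.45/0.288)·0.5·880·1.134²/1000 = 1.228 kPa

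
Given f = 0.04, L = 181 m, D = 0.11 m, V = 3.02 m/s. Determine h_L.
Formula: h_L = f \frac{L}{D} \frac{V^2}{2g}
h_L = 0.04·(181/0.11)·3.02²/(2·9.81) = 30.6 m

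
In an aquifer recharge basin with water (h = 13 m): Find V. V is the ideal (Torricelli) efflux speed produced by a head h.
Formula: V = \sqrt{2 g h}
V = √(2·9.81·13) = 15.97 m/s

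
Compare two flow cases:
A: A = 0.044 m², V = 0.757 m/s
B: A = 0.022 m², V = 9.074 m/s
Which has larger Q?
Q(A) = 33.31 L/s, Q(B) = 199.6 L/s. Answer: B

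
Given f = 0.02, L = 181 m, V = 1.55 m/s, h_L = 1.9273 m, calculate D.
Formula: h_L = f \frac{L}{D} \frac{V^2}{2g}
Substituting knowns: 1.9273 = 0.02·(181/D)·1.55²/(2·9.81)
Solving for D: D = 0.02·181·1.55²/(2·9.81·1.9273) = 0.23 m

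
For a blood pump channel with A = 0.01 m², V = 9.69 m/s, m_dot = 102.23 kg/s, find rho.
Formula: \dot{m} = \rho A V
Substituting knowns: 102.23 = rho·0.01·9.69
Solving for rho: rho = 102.23/(0.01·9.69) = 1055 kg/m³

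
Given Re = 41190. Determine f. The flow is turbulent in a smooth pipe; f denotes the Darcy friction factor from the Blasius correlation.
Formula: f = \frac{0.316}{Re^{0.25}}
f = 0.316/41190^0.25 = 0.02218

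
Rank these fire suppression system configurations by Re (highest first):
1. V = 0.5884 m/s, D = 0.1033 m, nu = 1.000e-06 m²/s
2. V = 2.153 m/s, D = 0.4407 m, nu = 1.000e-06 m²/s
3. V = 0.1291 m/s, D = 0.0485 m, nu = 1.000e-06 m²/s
Case 1: Re = 60782
Case 2: Re = 948827
Case 3: Re = 6261
Ranking (highest first): 2, 1, 3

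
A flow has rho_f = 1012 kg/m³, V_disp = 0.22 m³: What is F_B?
Formula: F_B = \rho_f g V_{disp}
F_B = 1012·9.81·0.22 = 2184 N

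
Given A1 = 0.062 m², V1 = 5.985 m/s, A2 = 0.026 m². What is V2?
Formula: V_2 = \frac{A_1 V_1}{A_2}
V2 = 0.062·5.985/0.026 = 14.27 m/s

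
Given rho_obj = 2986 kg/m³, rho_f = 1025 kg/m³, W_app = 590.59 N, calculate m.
Formula: W_{app} = mg\left(1 - \frac{\rho_f}{\rho_{obj}}\right)
Substituting knowns: 590.59 = m·9.81·(1 − 1025/2986)
Solving for m: m = 590.59/(9.81·(1 − 1025/2986)) = 91.67 kg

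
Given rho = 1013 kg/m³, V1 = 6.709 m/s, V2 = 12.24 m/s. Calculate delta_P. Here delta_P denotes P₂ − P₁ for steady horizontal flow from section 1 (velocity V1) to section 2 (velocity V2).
Formula: \Delta P = \frac{1}{2} \rho (V_1^2 - V_2^2)
delta_P = 0.5·1013·(6.709² − 12.24²)/1000 = -53.08 kPa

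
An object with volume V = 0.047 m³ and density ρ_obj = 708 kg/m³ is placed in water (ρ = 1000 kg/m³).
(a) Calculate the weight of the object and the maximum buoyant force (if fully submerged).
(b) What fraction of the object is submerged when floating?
(a) W=rho_obj*g*V=708*9.81*0.047=326.4 N; F_B(max)=rho*g*V=1000*9.81*0.047=461.1 N
(b) Floating fraction=rho_obj/rho=708/1000=0.708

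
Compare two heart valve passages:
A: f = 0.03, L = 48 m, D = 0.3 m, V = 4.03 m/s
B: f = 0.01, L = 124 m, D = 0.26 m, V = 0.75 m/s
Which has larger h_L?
h_L(A) = 3.973 m, h_L(B) = 0.1367 m. Answer: A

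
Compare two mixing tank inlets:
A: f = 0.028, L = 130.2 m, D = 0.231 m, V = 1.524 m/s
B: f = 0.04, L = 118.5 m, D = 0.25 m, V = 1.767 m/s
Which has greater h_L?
h_L(A) = 1.868 m, h_L(B) = 3.017 m. Answer: B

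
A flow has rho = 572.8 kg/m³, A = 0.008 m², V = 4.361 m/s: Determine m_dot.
Formula: \dot{m} = \rho A V
m_dot = 572.8·0.008·4.361 = 19.98 kg/s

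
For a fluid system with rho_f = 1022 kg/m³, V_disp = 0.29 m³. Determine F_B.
Formula: F_B = \rho_f g V_{disp}
F_B = 1022·9.81·0.29 = 2907 N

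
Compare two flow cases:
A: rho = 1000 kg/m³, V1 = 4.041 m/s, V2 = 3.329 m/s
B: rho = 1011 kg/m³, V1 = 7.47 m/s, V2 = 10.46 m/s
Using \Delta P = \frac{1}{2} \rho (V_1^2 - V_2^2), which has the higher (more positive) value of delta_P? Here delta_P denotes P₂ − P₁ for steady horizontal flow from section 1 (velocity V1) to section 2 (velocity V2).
delta_P(A) = 2.624 kPa, delta_P(B) = -27.1 kPa. Answer: A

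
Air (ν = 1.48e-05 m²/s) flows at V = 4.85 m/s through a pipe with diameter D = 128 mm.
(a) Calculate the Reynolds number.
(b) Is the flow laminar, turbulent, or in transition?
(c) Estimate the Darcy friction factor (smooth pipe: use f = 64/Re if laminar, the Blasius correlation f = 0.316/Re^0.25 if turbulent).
(a) Re = V·D/ν = 4.85·0.128/1.48e-05 = 41946
(b) Flow regime: turbulent (Re > 4000)
(c) Friction factor: f = 0.316/Re^0.25 = 0.316/41946^0.25 = 0.02208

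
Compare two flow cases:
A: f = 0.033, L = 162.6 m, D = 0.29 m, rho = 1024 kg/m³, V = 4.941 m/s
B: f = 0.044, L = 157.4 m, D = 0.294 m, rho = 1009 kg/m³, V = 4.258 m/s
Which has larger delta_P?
delta_P(A) = 231.3 kPa, delta_P(B) = 215.5 kPa. Answer: A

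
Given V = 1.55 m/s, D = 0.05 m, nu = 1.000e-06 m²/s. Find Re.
Formula: Re = \frac{V D}{\nu}
Re = 1.55·0.05/1.000e-06 = 77500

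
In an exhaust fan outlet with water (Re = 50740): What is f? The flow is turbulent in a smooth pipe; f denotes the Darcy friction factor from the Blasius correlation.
Formula: f = \frac{0.316}{Re^{0.25}}
f = 0.316/50740^0.25 = 0.02105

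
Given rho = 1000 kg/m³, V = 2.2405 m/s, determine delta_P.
Formula: V = \sqrt{\frac{2 \Delta P}{\rho}}
Substituting knowns: 2.2405 = √(2·(delta_P·1000)/1000)
Solving for delta_P: delta_P = 2.2405²·1000/2/1000 = 2.51 kPa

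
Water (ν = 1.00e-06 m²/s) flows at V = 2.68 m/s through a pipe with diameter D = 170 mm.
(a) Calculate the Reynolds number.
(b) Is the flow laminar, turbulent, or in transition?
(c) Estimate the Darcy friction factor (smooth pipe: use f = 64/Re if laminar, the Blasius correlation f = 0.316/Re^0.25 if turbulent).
(a) Re = V·D/ν = 2.68·0.17/1.00e-06 = 455600
(b) Flow regime: turbulent (Re > 4000)
(c) Friction factor: f = 0.316/Re^0.25 = 0.316/455600^0.25 = 0.01216 (Blasius is strictly valid for Re ≲ 1e5; used here as the smooth-pipe estimate the problem specifies)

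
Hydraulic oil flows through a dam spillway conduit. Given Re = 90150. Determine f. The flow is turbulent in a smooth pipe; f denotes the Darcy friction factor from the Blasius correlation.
Formula: f = \frac{0.316}{Re^{0.25}}
f = 0.316/90150^0.25 = 0.01824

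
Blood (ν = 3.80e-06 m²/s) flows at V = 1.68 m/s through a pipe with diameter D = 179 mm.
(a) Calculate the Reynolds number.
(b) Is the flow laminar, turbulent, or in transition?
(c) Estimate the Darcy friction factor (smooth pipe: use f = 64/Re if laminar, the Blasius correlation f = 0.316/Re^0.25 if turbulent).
(a) Re = V·D/ν = 1.68·0.179/3.80e-06 = 79137
(b) Flow regime: turbulent (Re > 4000)
(c) Friction factor: f = 0.316/Re^0.25 = 0.316/79137^0.25 = 0.01884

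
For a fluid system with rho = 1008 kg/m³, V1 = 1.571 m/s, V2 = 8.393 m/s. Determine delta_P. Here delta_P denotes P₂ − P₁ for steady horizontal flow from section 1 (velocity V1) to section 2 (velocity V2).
Formula: \Delta P = \frac{1}{2} \rho (V_1^2 - V_2^2)
delta_P = 0.5·1008·(1.571² − 8.393²)/1000 = -34.26 kPa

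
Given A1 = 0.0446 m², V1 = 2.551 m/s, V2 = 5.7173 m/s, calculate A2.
Formula: V_2 = \frac{A_1 V_1}{A_2}
Substituting knowns: 5.7173 = 0.0446·2.551/A2
Solving for A2: A2 = 0.0446·2.551/5.7173 = 0.0199 m²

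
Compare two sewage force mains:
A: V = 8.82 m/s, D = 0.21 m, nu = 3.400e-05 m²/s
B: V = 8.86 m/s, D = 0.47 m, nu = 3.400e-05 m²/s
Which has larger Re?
Re(A) = 54476, Re(B) = 122476. Answer: B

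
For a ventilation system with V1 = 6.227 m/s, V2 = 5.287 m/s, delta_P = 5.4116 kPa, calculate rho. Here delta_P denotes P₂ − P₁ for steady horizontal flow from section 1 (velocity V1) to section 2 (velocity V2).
Formula: \Delta P = \frac{1}{2} \rho (V_1^2 - V_2^2)
Substituting knowns: 5.4116 = 0.5·rho·(6.227² − 5.287²)/1000
Solving for rho: rho = 2·(5.4116·1000)/(6.227² − 5.287²) = 1000 kg/m³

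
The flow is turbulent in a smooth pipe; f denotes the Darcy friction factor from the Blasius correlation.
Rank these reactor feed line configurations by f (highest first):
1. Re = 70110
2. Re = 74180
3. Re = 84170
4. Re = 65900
Case 1: f = 0.01942
Case 2: f = 0.01915
Case 3: f = 0.01855
Case 4: f = 0.01972
Ranking (highest first): 4, 1, 2, 3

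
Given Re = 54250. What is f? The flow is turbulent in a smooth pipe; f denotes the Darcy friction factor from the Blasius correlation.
Formula: f = \frac{0.316}{Re^{0.25}}
f = 0.316/54250^0.25 = 0.02071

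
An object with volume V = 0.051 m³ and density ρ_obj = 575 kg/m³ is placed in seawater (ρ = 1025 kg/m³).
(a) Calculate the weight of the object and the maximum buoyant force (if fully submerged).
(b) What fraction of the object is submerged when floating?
(a) W=rho_obj*g*V=575*9.81*0.051=287.7 N; F_B(max)=rho*g*V=1025*9.81*0.051=512.8 N
(b) Floating fraction=rho_obj/rho=575/1025=0.561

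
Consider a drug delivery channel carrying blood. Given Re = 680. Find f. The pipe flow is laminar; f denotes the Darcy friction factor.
Formula: f = \frac{64}{Re}
f = 64/680 = 0.09412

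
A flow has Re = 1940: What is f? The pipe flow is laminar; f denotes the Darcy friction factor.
Formula: f = \frac{64}{Re}
f = 64/1940 = 0.03299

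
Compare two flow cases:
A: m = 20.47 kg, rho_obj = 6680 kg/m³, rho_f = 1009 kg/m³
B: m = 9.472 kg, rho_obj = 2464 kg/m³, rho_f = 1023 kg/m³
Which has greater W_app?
W_app(A) = 170.5 N, W_app(B) = 54.34 N. Answer: A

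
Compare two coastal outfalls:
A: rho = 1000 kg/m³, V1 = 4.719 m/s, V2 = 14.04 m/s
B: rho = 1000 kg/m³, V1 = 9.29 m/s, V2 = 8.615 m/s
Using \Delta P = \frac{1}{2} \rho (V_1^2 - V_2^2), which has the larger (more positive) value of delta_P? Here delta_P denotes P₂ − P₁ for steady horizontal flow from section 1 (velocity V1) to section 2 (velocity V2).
delta_P(A) = -87.43 kPa, delta_P(B) = 6.043 kPa. Answer: B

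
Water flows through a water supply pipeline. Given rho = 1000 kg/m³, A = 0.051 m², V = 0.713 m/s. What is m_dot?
Formula: \dot{m} = \rho A V
m_dot = 1000·0.051·0.713 = 36.36 kg/s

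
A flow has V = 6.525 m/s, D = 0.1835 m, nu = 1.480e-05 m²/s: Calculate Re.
Formula: Re = \frac{V D}{\nu}
Re = 6.525·0.1835/1.480e-05 = 80901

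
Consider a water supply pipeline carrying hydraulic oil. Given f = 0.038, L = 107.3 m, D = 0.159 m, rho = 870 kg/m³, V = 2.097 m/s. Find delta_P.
Formula: \Delta P = f \frac{L}{D} \frac{\rho V^2}{2}
delta_P = 0.038·(107.3/0.159)·0.5·870·2.097²/1000 = 49.05 kPa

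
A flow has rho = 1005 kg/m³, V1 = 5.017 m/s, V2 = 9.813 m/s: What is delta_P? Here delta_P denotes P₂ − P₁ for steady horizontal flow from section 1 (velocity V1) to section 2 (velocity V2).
Formula: \Delta P = \frac{1}{2} \rho (V_1^2 - V_2^2)
delta_P = 0.5·1005·(5.017² − 9.813²)/1000 = -35.74 kPa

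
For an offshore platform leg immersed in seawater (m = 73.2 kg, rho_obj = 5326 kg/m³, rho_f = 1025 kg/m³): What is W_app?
Formula: W_{app} = mg\left(1 - \frac{\rho_f}{\rho_{obj}}\right)
W_app = 73.2·9.81·(1 − 1025/5326) = 579.9 N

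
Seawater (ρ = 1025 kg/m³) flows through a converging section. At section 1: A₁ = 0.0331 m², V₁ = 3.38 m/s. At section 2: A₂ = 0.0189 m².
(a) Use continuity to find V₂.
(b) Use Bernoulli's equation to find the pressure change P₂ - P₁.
(a) Continuity: A₁V₁=A₂V₂ -> V₂=A₁V₁/A₂=0.0331*3.38/0.0189=5.92 m/s
(b) Bernoulli: P₂-P₁=0.5*rho*(V₁^2-V₂^2)/1000=0.5*1025*(3.38^2-5.92^2)/1000=-12.11 kPa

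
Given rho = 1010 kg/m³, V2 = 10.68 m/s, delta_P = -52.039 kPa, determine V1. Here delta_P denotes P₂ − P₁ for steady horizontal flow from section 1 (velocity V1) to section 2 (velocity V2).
Formula: \Delta P = \frac{1}{2} \rho (V_1^2 - V_2^2)
Substituting knowns: -52.039 = 0.5·1010·(V1² − 10.68²)/1000
Solving for V1: V1 = √(10.68² + 2·(-52.039·1000)/1010) = 3.319 m/s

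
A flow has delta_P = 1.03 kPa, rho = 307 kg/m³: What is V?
Formula: V = \sqrt{\frac{2 \Delta P}{\rho}}
V = √(2·(1.03·1000)/307) = 2.59 m/s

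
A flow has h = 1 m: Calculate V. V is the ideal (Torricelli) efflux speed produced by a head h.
Formula: V = \sqrt{2 g h}
V = √(2·9.81·1) = 4.429 m/s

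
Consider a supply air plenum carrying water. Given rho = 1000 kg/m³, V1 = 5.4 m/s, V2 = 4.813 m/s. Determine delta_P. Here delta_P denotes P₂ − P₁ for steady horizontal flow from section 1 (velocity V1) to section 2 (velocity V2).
Formula: \Delta P = \frac{1}{2} \rho (V_1^2 - V_2^2)
delta_P = 0.5·1000·(5.4² − 4.813²)/1000 = 2.998 kPa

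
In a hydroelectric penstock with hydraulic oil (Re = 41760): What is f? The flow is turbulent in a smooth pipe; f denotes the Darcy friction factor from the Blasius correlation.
Formula: f = \frac{0.316}{Re^{0.25}}
f = 0.316/41760^0.25 = 0.02211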